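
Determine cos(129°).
cos(129°) = -0.6293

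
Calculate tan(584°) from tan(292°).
tan(584°) = 2 tan 292° / (1 - tan²292°) = 0.9657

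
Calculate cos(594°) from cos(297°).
cos(594°) = cos²297° - sin²297° = -0.5878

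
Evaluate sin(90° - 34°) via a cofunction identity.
sin(90° - 34°) = cos(34°) = 0.829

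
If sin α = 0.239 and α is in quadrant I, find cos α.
cos α = 0.971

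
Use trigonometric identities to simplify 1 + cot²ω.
1 + cot²ω = csc²ω (using Pythagorean identity)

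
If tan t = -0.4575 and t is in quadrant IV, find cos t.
cos t = 0.9094 (using tan²t + 1 = sec²t)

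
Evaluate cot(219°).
cot(219°) = 1.235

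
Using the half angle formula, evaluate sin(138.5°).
sin(138.5°) = √((1 - cos 277°)/2) = 0.6626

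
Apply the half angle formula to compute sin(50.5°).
sin(50.5°) = √((1 - cos 101°)/2) = 0.7716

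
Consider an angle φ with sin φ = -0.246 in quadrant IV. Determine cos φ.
cos φ = √(1 - sin²φ) = 0.9693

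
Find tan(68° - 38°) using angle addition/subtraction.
tan(68° - 38°) = (tan 68° - tan 38°)/(1 + tan 68° tan 38°) = √3/3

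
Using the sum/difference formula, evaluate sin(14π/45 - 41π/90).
sin(14π/45 - 41π/90) = sin 14π/45 cos 41π/90 - cos 14π/45 sin 41π/90 = -0.4384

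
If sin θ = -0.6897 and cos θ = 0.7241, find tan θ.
tan θ = sin θ / cos θ = -0.9525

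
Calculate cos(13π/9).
cos(13π/9) = -0.1736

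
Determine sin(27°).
sin(27°) = 0.454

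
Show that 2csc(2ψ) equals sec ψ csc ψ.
LHS = 2/sin(2ψ) = 2/(2 sin ψ cos ψ) = 1/(sin ψ cos ψ) = (1/cos ψ)(1/sin ψ) = sec ψ csc ψ = RHS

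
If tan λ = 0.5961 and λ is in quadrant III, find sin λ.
sin λ = -0.512 (using tan²λ + 1 = sec²λ)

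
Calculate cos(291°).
cos(291°) = 0.3584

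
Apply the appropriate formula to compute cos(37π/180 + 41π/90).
cos(37π/180 + 41π/90) = cos 37π/180 cos 41π/90 - sin 37π/180 sin 41π/90 = -0.4848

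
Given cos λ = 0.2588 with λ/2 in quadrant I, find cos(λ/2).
cos(λ/2) = ±√((1 + cos λ)/2); positive since λ/2 ∈ QI, so cos(λ/2) = 0.7933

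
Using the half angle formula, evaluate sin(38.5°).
sin(38.5°) = √((1 - cos 77°)/2) = 0.6225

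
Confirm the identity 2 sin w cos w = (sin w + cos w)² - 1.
RHS = sin²w + 2 sin w cos w + cos²w - 1 = (sin²w + cos²w) + 2 sin w cos w - 1 = 1 + 2 sin w cos w - 1 = 2 sin w cos w = LHS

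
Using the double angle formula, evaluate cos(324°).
cos(324°) = cos²162° - sin²162° = 0.809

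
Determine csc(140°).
csc(140°) = 1.556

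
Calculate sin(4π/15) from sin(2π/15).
sin(4π/15) = 2 sin 2π/15 cos 2π/15 = 0.7431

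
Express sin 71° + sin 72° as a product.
sin 71° + sin 72° = 2 sin(71.5°) cos(-0.5°)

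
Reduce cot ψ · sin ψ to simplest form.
cot ψ · sin ψ = cos ψ (using Quotient identity)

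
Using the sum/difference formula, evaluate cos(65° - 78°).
cos(65° - 78°) = cos 65° cos 78° + sin 65° sin 78° = 0.9744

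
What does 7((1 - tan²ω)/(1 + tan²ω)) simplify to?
7((1 - tan²ω)/(1 + tan²ω)) = 7(cos(2ω)) (using Double angle)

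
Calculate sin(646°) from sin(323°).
sin(646°) = 2 sin 323° cos 323° = -0.9613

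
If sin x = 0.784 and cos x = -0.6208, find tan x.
tan x = sin x / cos x = -1.263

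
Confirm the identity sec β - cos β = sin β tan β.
LHS = 1/cos β - cos β = (1 - cos²β)/cos β = sin²β/cos β = sin β · (sin β/cos β) = sin β tan β = RHS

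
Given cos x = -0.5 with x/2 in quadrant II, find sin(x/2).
sin(x/2) = ±√((1 - cos x)/2); positive since x/2 ∈ QII, so sin(x/2) = √3/2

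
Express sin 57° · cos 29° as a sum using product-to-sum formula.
sin 57° cos 29° = (1/2)[sin(57°+29°) + sin(57°-29°)]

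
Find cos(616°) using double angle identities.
cos(616°) = cos²308° - sin²308° = -0.2419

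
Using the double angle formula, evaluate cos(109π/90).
cos(109π/90) = cos²109π/180 - sin²109π/180 = -0.788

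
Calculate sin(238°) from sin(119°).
sin(238°) = 2 sin 119° cos 119° = -0.848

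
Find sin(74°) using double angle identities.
sin(74°) = 2 sin 37° cos 37° = 0.9613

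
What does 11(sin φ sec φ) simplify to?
11(sin φ sec φ) = 11(tan φ) (using Reciprocal + quotient)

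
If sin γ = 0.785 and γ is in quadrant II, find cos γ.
cos γ = -0.6195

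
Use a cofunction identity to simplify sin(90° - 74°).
sin(90° - 74°) = cos(74°)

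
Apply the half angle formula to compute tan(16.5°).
tan(16.5°) = sin 33° / (1 + cos 33°) = 0.2962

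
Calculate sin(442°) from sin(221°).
sin(442°) = 2 sin 221° cos 221° = 0.9903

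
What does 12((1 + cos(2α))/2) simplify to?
12((1 + cos(2α))/2) = 12(cos²α) (using Power reduction)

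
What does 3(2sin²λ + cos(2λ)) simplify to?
3(2sin²λ + cos(2λ)) = 3 (using Double angle)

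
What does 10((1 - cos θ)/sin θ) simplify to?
10((1 - cos θ)/sin θ) = 10(tan(θ/2)) (using Half angle)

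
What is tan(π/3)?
tan(π/3) = √3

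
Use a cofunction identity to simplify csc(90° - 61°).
csc(90° - 61°) = sec(61°)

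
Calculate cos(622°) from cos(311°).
cos(622°) = cos²311° - sin²311° = -0.1392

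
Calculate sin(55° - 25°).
sin(55° - 25°) = sin 55° cos 25° - cos 55° sin 25° = 1/2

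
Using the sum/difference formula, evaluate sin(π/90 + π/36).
sin(π/90 + π/36) = sin π/90 cos π/36 + cos π/90 sin π/36 = 0.1219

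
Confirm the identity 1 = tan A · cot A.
RHS = (sin A/cos A) · (cos A/sin A) = 1 = LHS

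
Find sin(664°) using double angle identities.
sin(664°) = 2 sin 332° cos 332° = -0.829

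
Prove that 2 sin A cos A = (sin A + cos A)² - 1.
RHS = sin²A + 2 sin A cos A + cos²A - 1 = (sin²A + cos²A) + 2 sin A cos A - 1 = 1 + 2 sin A cos A - 1 = 2 sin A cos A = LHS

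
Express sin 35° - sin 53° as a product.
sin 35° - sin 53° = 2 cos(44°) sin(-9°)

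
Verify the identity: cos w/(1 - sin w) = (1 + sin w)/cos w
RHS = (1 + sin w)(1 - sin w) / (cos w(1 - sin w)) = (1 - sin²w) / (cos w(1 - sin w)) = cos²w / (cos w(1 - sin w)) = cos w/(1 - sin w) = LHS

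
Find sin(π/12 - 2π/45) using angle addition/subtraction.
sin(π/12 - 2π/45) = sin π/12 cos 2π/45 - cos π/12 sin 2π/45 = 0.1219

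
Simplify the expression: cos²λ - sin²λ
cos²λ - sin²λ = cos(2λ) (using Double angle)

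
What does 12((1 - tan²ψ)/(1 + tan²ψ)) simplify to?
12((1 - tan²ψ)/(1 + tan²ψ)) = 12(cos(2ψ)) (using Double angle)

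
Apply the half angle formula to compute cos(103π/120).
cos(103π/120) = -√((1 + cos 103π/60)/2) = -0.9026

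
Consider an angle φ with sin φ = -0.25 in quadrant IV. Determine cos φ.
cos φ = √(1 - sin²φ) = 0.9682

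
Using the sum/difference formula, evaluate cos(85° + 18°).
cos(85° + 18°) = cos 85° cos 18° - sin 85° sin 18° = -0.225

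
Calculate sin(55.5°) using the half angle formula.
sin(55.5°) = √((1 - cos 111°)/2) = 0.8241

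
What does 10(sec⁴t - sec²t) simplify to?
10(sec⁴t - sec²t) = 10(tan⁴t + tan²t) (using Pythagorean)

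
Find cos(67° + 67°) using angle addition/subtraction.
cos(67° + 67°) = cos 67° cos 67° - sin 67° sin 67° = -0.6947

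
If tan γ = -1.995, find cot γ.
cot γ = 1/tan γ = -0.5013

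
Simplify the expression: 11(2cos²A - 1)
11(2cos²A - 1) = 11(cos(2A)) (using Double angle)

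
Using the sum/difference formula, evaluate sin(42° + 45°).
sin(42° + 45°) = sin 42° cos 45° + cos 42° sin 45° = 0.9986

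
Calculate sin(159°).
sin(159°) = 0.3584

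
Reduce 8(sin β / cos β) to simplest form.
8(sin β / cos β) = 8(tan β) (using Quotient identity)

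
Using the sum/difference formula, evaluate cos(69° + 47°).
cos(69° + 47°) = cos 69° cos 47° - sin 69° sin 47° = -0.4384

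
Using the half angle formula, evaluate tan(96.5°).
tan(96.5°) = sin 193° / (1 + cos 193°) = -8.777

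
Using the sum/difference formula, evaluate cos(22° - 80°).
cos(22° - 80°) = cos 22° cos 80° + sin 22° sin 80° = 0.5299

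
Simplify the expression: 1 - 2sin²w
1 - 2sin²w = cos(2w) (using Double angle)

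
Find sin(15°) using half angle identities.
sin(15°) = √((1 - cos 30°)/2) = (√6-√2)/4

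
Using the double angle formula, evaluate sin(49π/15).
sin(49π/15) = 2 sin 49π/30 cos 49π/30 = -0.7431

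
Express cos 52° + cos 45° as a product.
cos 52° + cos 45° = 2 cos(48.5°) cos(3.5°)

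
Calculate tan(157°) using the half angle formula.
tan(157°) = sin 314° / (1 + cos 314°) = -0.4245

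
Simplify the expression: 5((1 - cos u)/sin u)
5((1 - cos u)/sin u) = 5(tan(u/2)) (using Half angle)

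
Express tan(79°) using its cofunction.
tan(79°) = cot(90° - 79°) = cot(11°)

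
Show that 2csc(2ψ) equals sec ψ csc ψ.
LHS = 2/sin(2ψ) = 2/(2 sin ψ cos ψ) = 1/(sin ψ cos ψ) = (1/cos ψ)(1/sin ψ) = sec ψ csc ψ = RHS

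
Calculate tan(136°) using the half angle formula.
tan(136°) = sin 272° / (1 + cos 272°) = -0.9657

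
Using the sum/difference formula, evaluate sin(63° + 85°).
sin(63° + 85°) = sin 63° cos 85° + cos 63° sin 85° = 0.5299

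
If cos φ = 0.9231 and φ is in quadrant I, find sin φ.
sin φ = 0.3846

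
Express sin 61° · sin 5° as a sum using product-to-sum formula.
sin 61° sin 5° = (1/2)[cos(61°-5°) - cos(61°+5°)]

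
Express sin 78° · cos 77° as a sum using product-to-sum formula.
sin 78° cos 77° = (1/2)[sin(78°+77°) + sin(78°-77°)]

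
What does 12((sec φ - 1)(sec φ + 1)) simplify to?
12((sec φ - 1)(sec φ + 1)) = 12(tan²φ) (using Diff. of squares)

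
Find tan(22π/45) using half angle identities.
tan(22π/45) = sin 44π/45 / (1 + cos 44π/45) = 28.64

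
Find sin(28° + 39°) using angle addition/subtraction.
sin(28° + 39°) = sin 28° cos 39° + cos 28° sin 39° = 0.9205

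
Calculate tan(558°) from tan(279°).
tan(558°) = 2 tan 279° / (1 - tan²279°) = 0.3249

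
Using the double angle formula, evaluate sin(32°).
sin(32°) = 2 sin 16° cos 16° = 0.5299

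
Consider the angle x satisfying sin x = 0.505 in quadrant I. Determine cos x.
cos x = √(1 - sin²x) = 0.8631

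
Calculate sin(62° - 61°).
sin(62° - 61°) = sin 62° cos 61° - cos 62° sin 61° = 0.01745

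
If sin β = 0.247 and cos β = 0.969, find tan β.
tan β = sin β / cos β = 0.2549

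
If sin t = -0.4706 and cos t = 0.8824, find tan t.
tan t = sin t / cos t = -0.5333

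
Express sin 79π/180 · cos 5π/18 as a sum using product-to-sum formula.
sin 79π/180 cos 5π/18 = (1/2)[sin(79π/180+5π/18) + sin(79π/180-5π/18)]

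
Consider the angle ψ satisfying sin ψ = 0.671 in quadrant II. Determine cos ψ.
cos ψ = ±√(1 - sin²ψ) = -0.7415 (negative in QII)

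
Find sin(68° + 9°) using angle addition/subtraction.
sin(68° + 9°) = sin 68° cos 9° + cos 68° sin 9° = 0.9744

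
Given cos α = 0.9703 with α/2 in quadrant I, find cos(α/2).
cos(α/2) = ±√((1 + cos α)/2); positive since α/2 ∈ QI, so cos(α/2) = 0.9925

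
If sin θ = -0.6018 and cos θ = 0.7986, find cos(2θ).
cos(2θ) = cos²θ - sin²θ = 0.2756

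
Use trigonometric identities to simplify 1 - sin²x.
1 - sin²x = cos²x (using Pythagorean identity)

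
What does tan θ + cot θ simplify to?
tan θ + cot θ = sec θ csc θ (using Quotient identities)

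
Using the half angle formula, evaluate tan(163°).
tan(163°) = sin 326° / (1 + cos 326°) = -0.3057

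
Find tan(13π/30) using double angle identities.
tan(13π/30) = 2 tan 13π/60 / (1 - tan²13π/60) = 4.705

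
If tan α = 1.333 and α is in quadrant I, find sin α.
sin α = 0.7999 (using tan²α + 1 = sec²α)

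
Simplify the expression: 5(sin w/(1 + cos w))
5(sin w/(1 + cos w)) = 5(tan(w/2)) (using Half angle)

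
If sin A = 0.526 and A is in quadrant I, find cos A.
cos A = 0.8505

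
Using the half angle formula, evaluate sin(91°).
sin(91°) = √((1 - cos 182°)/2) = 0.9998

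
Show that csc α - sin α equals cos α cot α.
LHS = 1/sin α - sin α = (1 - sin²α)/sin α = cos²α/sin α = cos α · (cos α/sin α) = cos α cot α = RHS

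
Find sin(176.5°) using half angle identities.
sin(176.5°) = √((1 - cos 353°)/2) = 0.06105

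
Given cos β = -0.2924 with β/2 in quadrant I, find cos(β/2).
cos(β/2) = ±√((1 + cos β)/2); positive since β/2 ∈ QI, so cos(β/2) = 0.5948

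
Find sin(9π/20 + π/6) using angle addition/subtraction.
sin(9π/20 + π/6) = sin 9π/20 cos π/6 + cos 9π/20 sin π/6 = 0.9336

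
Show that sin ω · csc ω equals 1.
LHS = sin ω · (1/sin ω) = 1 = RHS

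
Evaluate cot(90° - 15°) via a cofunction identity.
cot(90° - 15°) = tan(15°) = 2-√3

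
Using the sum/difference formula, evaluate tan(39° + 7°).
tan(39° + 7°) = (tan 39° + tan 7°)/(1 - tan 39° tan 7°) = 1.036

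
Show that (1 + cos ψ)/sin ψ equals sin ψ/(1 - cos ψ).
RHS = sin ψ(1 + cos ψ) / ((1 - cos ψ)(1 + cos ψ)) = sin ψ(1 + cos ψ) / (1 - cos²ψ) = sin ψ(1 + cos ψ) / sin²ψ = (1 + cos ψ)/sin ψ = LHS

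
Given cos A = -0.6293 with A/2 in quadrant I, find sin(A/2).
sin(A/2) = ±√((1 - cos A)/2); positive since A/2 ∈ QI, so sin(A/2) = 0.9026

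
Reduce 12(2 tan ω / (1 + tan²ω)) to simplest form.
12(2 tan ω / (1 + tan²ω)) = 12(sin(2ω)) (using Double angle)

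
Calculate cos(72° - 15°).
cos(72° - 15°) = cos 72° cos 15° + sin 72° sin 15° = 0.5446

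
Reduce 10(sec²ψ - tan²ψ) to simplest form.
10(sec²ψ - tan²ψ) = 10 (using Pythagorean identity)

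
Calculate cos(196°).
cos(196°) = -0.9613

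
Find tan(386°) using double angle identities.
tan(386°) = 2 tan 193° / (1 - tan²193°) = 0.4877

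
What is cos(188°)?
cos(188°) = -0.9903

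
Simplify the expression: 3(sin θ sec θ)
3(sin θ sec θ) = 3(tan θ) (using Reciprocal + quotient)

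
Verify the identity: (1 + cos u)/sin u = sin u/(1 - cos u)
RHS = sin u(1 + cos u) / ((1 - cos u)(1 + cos u)) = sin u(1 + cos u) / (1 - cos²u) = sin u(1 + cos u) / sin²u = (1 + cos u)/sin u = LHS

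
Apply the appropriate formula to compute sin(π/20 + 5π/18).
sin(π/20 + 5π/18) = sin π/20 cos 5π/18 + cos π/20 sin 5π/18 = 0.8572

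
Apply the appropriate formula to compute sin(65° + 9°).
sin(65° + 9°) = sin 65° cos 9° + cos 65° sin 9° = 0.9613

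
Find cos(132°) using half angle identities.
cos(132°) = -√((1 + cos 264°)/2) = -0.6691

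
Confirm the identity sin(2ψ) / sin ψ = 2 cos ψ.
LHS = 2 sin ψ cos ψ / sin ψ = 2 cos ψ = RHS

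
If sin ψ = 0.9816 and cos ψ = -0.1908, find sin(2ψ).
sin(2ψ) = 2 sin ψ cos ψ = -0.3746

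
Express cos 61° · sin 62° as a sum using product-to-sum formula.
cos 61° sin 62° = (1/2)[sin(61°+62°) - sin(61°-62°)]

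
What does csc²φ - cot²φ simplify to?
csc²φ - cot²φ = 1 (using Pythagorean identity)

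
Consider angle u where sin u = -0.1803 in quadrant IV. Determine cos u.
cos u = √(1 - sin²u) = 0.9836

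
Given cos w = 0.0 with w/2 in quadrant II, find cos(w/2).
cos(w/2) = ±√((1 + cos w)/2); negative since w/2 ∈ QII, so cos(w/2) = -√2/2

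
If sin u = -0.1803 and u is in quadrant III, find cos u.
cos u = -0.9836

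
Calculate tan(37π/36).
tan(37π/36) = 0.08749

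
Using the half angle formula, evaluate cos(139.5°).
cos(139.5°) = -√((1 + cos 279°)/2) = -0.7604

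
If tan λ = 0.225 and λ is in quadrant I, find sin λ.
sin λ = 0.2195 (using tan²λ + 1 = sec²λ)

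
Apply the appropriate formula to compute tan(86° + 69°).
tan(86° + 69°) = (tan 86° + tan 69°)/(1 - tan 86° tan 69°) = -0.4663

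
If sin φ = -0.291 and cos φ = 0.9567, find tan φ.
tan φ = sin φ / cos φ = -0.3042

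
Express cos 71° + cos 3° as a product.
cos 71° + cos 3° = 2 cos(37°) cos(34°)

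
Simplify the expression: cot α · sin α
cot α · sin α = cos α (using Quotient identity)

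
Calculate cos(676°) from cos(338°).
cos(676°) = 2cos²338° - 1 = 0.7193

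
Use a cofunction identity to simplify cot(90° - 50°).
cot(90° - 50°) = tan(50°)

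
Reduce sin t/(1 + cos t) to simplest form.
sin t/(1 + cos t) = tan(t/2) (using Half angle)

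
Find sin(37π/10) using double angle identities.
sin(37π/10) = 2 sin 37π/20 cos 37π/20 = -0.809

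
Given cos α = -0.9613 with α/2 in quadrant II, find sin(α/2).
sin(α/2) = ±√((1 - cos α)/2); positive since α/2 ∈ QII, so sin(α/2) = 0.9903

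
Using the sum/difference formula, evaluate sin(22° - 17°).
sin(22° - 17°) = sin 22° cos 17° - cos 22° sin 17° = 0.08716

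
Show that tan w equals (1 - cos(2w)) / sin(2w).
RHS = 2sin²w / (2 sin w cos w) = sin w/cos w = tan w = LHS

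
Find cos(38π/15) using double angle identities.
cos(38π/15) = cos²19π/15 - sin²19π/15 = -0.1045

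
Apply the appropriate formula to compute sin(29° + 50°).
sin(29° + 50°) = sin 29° cos 50° + cos 29° sin 50° = 0.9816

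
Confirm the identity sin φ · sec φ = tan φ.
LHS = sin φ · (1/cos φ) = sin φ/cos φ = tan φ = RHS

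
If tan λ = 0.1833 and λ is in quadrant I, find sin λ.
sin λ = 0.1803 (using tan²λ + 1 = sec²λ)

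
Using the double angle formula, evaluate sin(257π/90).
sin(257π/90) = 2 sin 257π/180 cos 257π/180 = 0.4384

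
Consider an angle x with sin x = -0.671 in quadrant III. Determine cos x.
cos x = ±√(1 - sin²x) = -0.7415 (negative in QIII)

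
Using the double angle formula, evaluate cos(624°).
cos(624°) = 2cos²312° - 1 = -0.1045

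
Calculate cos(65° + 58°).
cos(65° + 58°) = cos 65° cos 58° - sin 65° sin 58° = -0.5446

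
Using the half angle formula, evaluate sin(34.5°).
sin(34.5°) = √((1 - cos 69°)/2) = 0.5664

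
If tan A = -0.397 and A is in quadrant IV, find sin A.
sin A = -0.369 (using tan²A + 1 = sec²A)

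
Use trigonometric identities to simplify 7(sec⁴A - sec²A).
7(sec⁴A - sec²A) = 7(tan⁴A + tan²A) (using Pythagorean)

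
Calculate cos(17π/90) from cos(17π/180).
cos(17π/90) = 2cos²17π/180 - 1 = 0.829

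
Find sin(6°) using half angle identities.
sin(6°) = √((1 - cos 12°)/2) = 0.1045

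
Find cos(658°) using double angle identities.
cos(658°) = cos²329° - sin²329° = 0.4695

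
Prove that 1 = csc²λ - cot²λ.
RHS = 1/sin²λ - cos²λ/sin²λ = (1 - cos²λ)/sin²λ = sin²λ/sin²λ = 1 = LHS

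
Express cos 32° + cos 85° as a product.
cos 32° + cos 85° = 2 cos(58.5°) cos(-26.5°)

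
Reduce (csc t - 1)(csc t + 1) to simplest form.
(csc t - 1)(csc t + 1) = cot²t (using Diff. of squares)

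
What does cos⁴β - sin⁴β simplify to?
cos⁴β - sin⁴β = cos(2β) (using Factoring + double angle)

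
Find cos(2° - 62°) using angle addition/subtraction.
cos(2° - 62°) = cos 2° cos 62° + sin 2° sin 62° = 1/2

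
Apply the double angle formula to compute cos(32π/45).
cos(32π/45) = cos²16π/45 - sin²16π/45 = -0.6157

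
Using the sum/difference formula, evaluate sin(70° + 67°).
sin(70° + 67°) = sin 70° cos 67° + cos 70° sin 67° = 0.682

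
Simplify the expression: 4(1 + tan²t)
4(1 + tan²t) = 4(sec²t) (using Pythagorean identity)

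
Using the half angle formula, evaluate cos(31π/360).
cos(31π/360) = √((1 + cos 31π/180)/2) = 0.9636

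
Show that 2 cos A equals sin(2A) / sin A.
RHS = 2 sin A cos A / sin A = 2 cos A = LHS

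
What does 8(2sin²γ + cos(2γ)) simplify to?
8(2sin²γ + cos(2γ)) = 8 (using Double angle)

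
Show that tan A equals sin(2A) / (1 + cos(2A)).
RHS = 2 sin A cos A / (2cos²A) = sin A/cos A = tan A = LHS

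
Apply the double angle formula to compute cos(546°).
cos(546°) = cos²273° - sin²273° = -0.9945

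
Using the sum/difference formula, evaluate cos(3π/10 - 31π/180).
cos(3π/10 - 31π/180) = cos 3π/10 cos 31π/180 + sin 3π/10 sin 31π/180 = 0.9205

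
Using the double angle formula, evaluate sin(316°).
sin(316°) = 2 sin 158° cos 158° = -0.6947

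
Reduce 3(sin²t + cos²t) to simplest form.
3(sin²t + cos²t) = 3 (using Pythagorean identity)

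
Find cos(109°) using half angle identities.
cos(109°) = -√((1 + cos 218°)/2) = -0.3256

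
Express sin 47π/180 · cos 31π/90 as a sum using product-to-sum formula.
sin 47π/180 cos 31π/90 = (1/2)[sin(47π/180+31π/90) + sin(47π/180-31π/90)]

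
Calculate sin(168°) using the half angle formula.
sin(168°) = √((1 - cos 336°)/2) = 0.2079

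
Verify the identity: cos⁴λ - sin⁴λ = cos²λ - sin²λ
LHS = (cos²λ - sin²λ)(cos²λ + sin²λ) = (cos²λ - sin²λ) · 1 = cos²λ - sin²λ = RHS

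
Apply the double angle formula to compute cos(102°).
cos(102°) = cos²51° - sin²51° = -0.2079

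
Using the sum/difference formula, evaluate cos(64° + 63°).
cos(64° + 63°) = cos 64° cos 63° - sin 64° sin 63° = -0.6018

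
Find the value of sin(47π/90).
sin(47π/90) = 0.9976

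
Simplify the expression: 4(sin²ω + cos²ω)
4(sin²ω + cos²ω) = 4 (using Pythagorean identity)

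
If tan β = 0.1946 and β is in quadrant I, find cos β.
cos β = 0.9816 (using tan²β + 1 = sec²β)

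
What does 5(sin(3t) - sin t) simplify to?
5(sin(3t) - sin t) = 5(2 cos(2t) sin t) (using Sum-to-product)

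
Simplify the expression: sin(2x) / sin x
sin(2x) / sin x = 2 cos x (using Double angle)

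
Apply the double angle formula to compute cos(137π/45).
cos(137π/45) = cos²137π/90 - sin²137π/90 = -0.9903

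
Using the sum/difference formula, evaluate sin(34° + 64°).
sin(34° + 64°) = sin 34° cos 64° + cos 34° sin 64° = 0.9903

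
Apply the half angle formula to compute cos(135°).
cos(135°) = -√((1 + cos 270°)/2) = -√2/2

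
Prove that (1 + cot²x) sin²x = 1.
LHS = csc²x · sin²x = (1/sin²x) · sin²x = 1 = RHS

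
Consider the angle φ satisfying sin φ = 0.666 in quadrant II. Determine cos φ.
cos φ = ±√(1 - sin²φ) = -0.746 (negative in QII)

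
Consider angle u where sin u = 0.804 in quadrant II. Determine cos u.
cos u = ±√(1 - sin²u) = -0.5946 (negative in QII)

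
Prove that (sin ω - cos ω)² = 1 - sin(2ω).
LHS = sin²ω - 2 sin ω cos ω + cos²ω = (sin²ω + cos²ω) - 2 sin ω cos ω = 1 - sin(2ω) = RHS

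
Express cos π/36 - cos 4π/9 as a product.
cos π/36 - cos 4π/9 = -2 sin(17π/72) sin(-5π/24)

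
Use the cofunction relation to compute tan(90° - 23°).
tan(90° - 23°) = cot(23°) = 2.356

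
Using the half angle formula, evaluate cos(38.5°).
cos(38.5°) = √((1 + cos 77°)/2) = 0.7826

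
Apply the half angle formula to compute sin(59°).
sin(59°) = √((1 - cos 118°)/2) = 0.8572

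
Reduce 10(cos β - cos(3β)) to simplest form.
10(cos β - cos(3β)) = 10(2 sin(2β) sin β) (using Sum-to-product)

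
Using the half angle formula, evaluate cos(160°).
cos(160°) = -√((1 + cos 320°)/2) = -0.9397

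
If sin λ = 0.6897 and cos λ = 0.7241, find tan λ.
tan λ = sin λ / cos λ = 0.9525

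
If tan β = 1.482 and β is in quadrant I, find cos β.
cos β = 0.5593 (using tan²β + 1 = sec²β)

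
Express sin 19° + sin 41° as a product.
sin 19° + sin 41° = 2 sin(30°) cos(-11°)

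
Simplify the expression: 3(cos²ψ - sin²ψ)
3(cos²ψ - sin²ψ) = 3(cos(2ψ)) (using Double angle)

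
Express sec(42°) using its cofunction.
sec(42°) = csc(90° - 42°) = csc(48°)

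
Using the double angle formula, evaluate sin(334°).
sin(334°) = 2 sin 167° cos 167° = -0.4384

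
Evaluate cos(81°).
cos(81°) = 0.1564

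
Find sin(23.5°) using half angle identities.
sin(23.5°) = √((1 - cos 47°)/2) = 0.3987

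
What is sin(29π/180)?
sin(29π/180) = 0.4848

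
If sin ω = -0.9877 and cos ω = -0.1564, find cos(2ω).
cos(2ω) = cos²ω - sin²ω = -0.9511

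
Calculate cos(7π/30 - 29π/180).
cos(7π/30 - 29π/180) = cos 7π/30 cos 29π/180 + sin 7π/30 sin 29π/180 = 0.9744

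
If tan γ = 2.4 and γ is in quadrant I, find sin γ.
sin γ = 0.9231 (using tan²γ + 1 = sec²γ)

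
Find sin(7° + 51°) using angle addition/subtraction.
sin(7° + 51°) = sin 7° cos 51° + cos 7° sin 51° = 0.848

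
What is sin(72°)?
sin(72°) = 0.9511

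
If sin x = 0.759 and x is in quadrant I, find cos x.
cos x = 0.6511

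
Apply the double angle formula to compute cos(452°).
cos(452°) = cos²226° - sin²226° = -0.0349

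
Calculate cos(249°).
cos(249°) = -0.3584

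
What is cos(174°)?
cos(174°) = -0.9945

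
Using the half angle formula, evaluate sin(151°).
sin(151°) = √((1 - cos 302°)/2) = 0.4848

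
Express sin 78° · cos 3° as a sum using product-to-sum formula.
sin 78° cos 3° = (1/2)[sin(78°+3°) + sin(78°-3°)]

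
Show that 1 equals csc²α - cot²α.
RHS = 1/sin²α - cos²α/sin²α = (1 - cos²α)/sin²α = sin²α/sin²α = 1 = LHS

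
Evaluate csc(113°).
csc(113°) = 1.086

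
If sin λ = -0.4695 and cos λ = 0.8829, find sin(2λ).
sin(2λ) = 2 sin λ cos λ = -0.829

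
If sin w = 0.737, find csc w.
csc w = 1/sin w = 1.357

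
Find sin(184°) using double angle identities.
sin(184°) = 2 sin 92° cos 92° = -0.06976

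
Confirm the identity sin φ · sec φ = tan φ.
LHS = sin φ · (1/cos φ) = sin φ/cos φ = tan φ = RHS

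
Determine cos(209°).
cos(209°) = -0.8746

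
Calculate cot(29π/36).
cot(29π/36) = -1.428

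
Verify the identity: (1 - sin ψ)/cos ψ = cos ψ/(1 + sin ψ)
LHS = (1 - sin ψ)(1 + sin ψ) / (cos ψ(1 + sin ψ)) = (1 - sin²ψ) / (cos ψ(1 + sin ψ)) = cos²ψ / (cos ψ(1 + sin ψ)) = cos ψ/(1 + sin ψ) = RHS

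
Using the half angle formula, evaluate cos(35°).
cos(35°) = √((1 + cos 70°)/2) = 0.8192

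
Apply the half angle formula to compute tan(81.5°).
tan(81.5°) = sin 163° / (1 + cos 163°) = 6.691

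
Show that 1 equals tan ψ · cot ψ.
RHS = (sin ψ/cos ψ) · (cos ψ/sin ψ) = 1 = LHS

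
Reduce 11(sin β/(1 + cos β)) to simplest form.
11(sin β/(1 + cos β)) = 11(tan(β/2)) (using Half angle)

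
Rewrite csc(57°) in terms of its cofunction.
csc(57°) = sec(90° - 57°) = sec(33°)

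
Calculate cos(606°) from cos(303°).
cos(606°) = cos²303° - sin²303° = -0.4067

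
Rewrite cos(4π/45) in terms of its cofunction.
cos(4π/45) = sin(π/2 - 4π/45) = sin(37π/90)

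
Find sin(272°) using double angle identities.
sin(272°) = 2 sin 136° cos 136° = -0.9994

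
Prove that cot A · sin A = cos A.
LHS = (cos A/sin A) · sin A = cos A = RHS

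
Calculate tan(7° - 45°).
tan(7° - 45°) = (tan 7° - tan 45°)/(1 + tan 7° tan 45°) = -0.7813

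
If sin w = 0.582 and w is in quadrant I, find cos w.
cos w = 0.8132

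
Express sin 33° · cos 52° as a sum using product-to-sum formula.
sin 33° cos 52° = (1/2)[sin(33°+52°) + sin(33°-52°)]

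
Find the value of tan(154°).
tan(154°) = -0.4877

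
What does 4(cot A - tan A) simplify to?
4(cot A - tan A) = 4(2 cot(2A)) (using Double angle)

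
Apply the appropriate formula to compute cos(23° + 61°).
cos(23° + 61°) = cos 23° cos 61° - sin 23° sin 61° = 0.1045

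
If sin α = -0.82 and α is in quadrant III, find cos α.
cos α = -0.5724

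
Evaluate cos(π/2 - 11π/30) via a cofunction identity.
cos(π/2 - 11π/30) = sin(11π/30) = 0.9135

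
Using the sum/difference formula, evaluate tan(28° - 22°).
tan(28° - 22°) = (tan 28° - tan 22°)/(1 + tan 28° tan 22°) = 0.1051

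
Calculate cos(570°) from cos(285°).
cos(570°) = cos²285° - sin²285° = -√3/2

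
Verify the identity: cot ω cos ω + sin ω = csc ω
LHS = cos²ω/sin ω + sin ω = (cos²ω + sin²ω)/sin ω = 1/sin ω = csc ω = RHS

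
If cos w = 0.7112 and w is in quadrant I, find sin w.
sin w = 0.703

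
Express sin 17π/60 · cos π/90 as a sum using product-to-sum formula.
sin 17π/60 cos π/90 = (1/2)[sin(17π/60+π/90) + sin(17π/60-π/90)]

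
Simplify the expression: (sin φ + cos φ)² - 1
(sin φ + cos φ)² - 1 = sin(2φ) (using Pythagorean + double angle)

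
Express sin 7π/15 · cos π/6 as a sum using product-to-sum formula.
sin 7π/15 cos π/6 = (1/2)[sin(7π/15+π/6) + sin(7π/15-π/6)]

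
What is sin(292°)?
sin(292°) = -0.9272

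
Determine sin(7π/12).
sin(7π/12) = (√6+√2)/4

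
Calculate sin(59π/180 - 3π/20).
sin(59π/180 - 3π/20) = sin 59π/180 cos 3π/20 - cos 59π/180 sin 3π/20 = 0.5299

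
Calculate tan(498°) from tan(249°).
tan(498°) = 2 tan 249° / (1 - tan²249°) = -0.9004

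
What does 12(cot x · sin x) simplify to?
12(cot x · sin x) = 12(cos x) (using Quotient identity)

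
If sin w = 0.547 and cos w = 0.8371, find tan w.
tan w = sin w / cos w = 0.6534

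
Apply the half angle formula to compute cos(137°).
cos(137°) = -√((1 + cos 274°)/2) = -0.7314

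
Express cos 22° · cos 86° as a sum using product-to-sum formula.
cos 22° cos 86° = (1/2)[cos(22°-86°) + cos(22°+86°)]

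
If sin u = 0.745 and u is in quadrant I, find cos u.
cos u = 0.6671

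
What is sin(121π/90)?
sin(121π/90) = -0.8829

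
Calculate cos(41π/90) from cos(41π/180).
cos(41π/90) = cos²41π/180 - sin²41π/180 = 0.1392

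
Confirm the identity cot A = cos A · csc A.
RHS = cos A · (1/sin A) = cos A/sin A = cot A = LHS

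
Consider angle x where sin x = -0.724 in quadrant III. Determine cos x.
cos x = ±√(1 - sin²x) = -0.6898 (negative in QIII)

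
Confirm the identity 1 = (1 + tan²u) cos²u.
RHS = sec²u · cos²u = (1/cos²u) · cos²u = 1 = LHS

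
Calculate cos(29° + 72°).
cos(29° + 72°) = cos 29° cos 72° - sin 29° sin 72° = -0.1908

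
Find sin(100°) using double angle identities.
sin(100°) = 2 sin 50° cos 50° = 0.9848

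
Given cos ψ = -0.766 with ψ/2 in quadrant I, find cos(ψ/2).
cos(ψ/2) = ±√((1 + cos ψ)/2); positive since ψ/2 ∈ QI, so cos(ψ/2) = 0.3421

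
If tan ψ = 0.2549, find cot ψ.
cot ψ = 1/tan ψ = 3.923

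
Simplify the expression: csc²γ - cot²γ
csc²γ - cot²γ = 1 (using Pythagorean identity)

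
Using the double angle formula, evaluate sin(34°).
sin(34°) = 2 sin 17° cos 17° = 0.5592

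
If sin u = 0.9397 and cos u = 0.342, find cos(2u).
cos(2u) = cos²u - sin²u = -0.7661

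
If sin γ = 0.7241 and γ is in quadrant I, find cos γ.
cos γ = 0.6897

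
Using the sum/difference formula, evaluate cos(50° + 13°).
cos(50° + 13°) = cos 50° cos 13° - sin 50° sin 13° = 0.454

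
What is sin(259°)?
sin(259°) = -0.9816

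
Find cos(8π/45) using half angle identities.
cos(8π/45) = √((1 + cos 16π/45)/2) = 0.848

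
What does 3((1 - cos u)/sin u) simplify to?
3((1 - cos u)/sin u) = 3(tan(u/2)) (using Half angle)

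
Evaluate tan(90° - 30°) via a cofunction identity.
tan(90° - 30°) = cot(30°) = √3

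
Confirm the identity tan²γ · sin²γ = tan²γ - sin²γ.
RHS = sin²γ/cos²γ - sin²γ = sin²γ(1/cos²γ - 1) = sin²γ · (1 - cos²γ)/cos²γ = sin²γ · sin²γ/cos²γ = sin²γ · tan²γ = LHS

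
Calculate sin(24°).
sin(24°) = 0.4067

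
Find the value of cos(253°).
cos(253°) = -0.2924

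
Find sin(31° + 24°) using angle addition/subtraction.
sin(31° + 24°) = sin 31° cos 24° + cos 31° sin 24° = 0.8192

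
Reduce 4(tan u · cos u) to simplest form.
4(tan u · cos u) = 4(sin u) (using Quotient identity)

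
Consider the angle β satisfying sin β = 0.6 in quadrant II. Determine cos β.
cos β = ±√(1 - sin²β) = -0.8 (negative in QII)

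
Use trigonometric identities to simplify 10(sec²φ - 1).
10(sec²φ - 1) = 10(tan²φ) (using Pythagorean identity)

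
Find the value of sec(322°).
sec(322°) = 1.269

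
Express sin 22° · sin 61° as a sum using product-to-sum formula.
sin 22° sin 61° = (1/2)[cos(22°-61°) - cos(22°+61°)]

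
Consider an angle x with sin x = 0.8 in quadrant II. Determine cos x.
cos x = ±√(1 - sin²x) = -0.6 (negative in QII)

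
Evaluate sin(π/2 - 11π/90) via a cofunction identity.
sin(π/2 - 11π/90) = cos(11π/90) = 0.9272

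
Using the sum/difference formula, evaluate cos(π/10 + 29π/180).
cos(π/10 + 29π/180) = cos π/10 cos 29π/180 - sin π/10 sin 29π/180 = 0.682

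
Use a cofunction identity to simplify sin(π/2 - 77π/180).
sin(π/2 - 77π/180) = cos(77π/180)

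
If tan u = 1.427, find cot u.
cot u = 1/tan u = 0.7008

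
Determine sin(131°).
sin(131°) = 0.7547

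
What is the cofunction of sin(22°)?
sin(22°) = cos(90° - 22°) = cos(68°)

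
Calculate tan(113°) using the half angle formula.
tan(113°) = sin 226° / (1 + cos 226°) = -2.356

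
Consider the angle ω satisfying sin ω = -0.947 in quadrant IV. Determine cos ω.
cos ω = √(1 - sin²ω) = 0.3212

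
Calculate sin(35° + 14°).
sin(35° + 14°) = sin 35° cos 14° + cos 35° sin 14° = 0.7547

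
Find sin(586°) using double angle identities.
sin(586°) = 2 sin 293° cos 293° = -0.7193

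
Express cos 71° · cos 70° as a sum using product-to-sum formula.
cos 71° cos 70° = (1/2)[cos(71°-70°) + cos(71°+70°)]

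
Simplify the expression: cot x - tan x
cot x - tan x = 2 cot(2x) (using Double angle)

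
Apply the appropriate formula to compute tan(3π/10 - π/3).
tan(3π/10 - π/3) = (tan 3π/10 - tan π/3)/(1 + tan 3π/10 tan π/3) = -0.1051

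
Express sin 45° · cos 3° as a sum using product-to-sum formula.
sin 45° cos 3° = (1/2)[sin(45°+3°) + sin(45°-3°)]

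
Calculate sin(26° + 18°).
sin(26° + 18°) = sin 26° cos 18° + cos 26° sin 18° = 0.6947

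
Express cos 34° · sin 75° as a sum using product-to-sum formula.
cos 34° sin 75° = (1/2)[sin(34°+75°) - sin(34°-75°)]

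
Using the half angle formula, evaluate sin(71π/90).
sin(71π/90) = √((1 - cos 71π/45)/2) = 0.6157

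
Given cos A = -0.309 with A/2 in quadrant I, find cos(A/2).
cos(A/2) = ±√((1 + cos A)/2); positive since A/2 ∈ QI, so cos(A/2) = 0.5878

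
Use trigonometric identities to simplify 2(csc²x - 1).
2(csc²x - 1) = 2(cot²x) (using Pythagorean identity)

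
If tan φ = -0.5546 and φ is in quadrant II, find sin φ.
sin φ = 0.485 (using tan²φ + 1 = sec²φ)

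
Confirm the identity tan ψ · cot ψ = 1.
LHS = (sin ψ/cos ψ) · (cos ψ/sin ψ) = 1 = RHS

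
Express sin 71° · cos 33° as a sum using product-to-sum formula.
sin 71° cos 33° = (1/2)[sin(71°+33°) + sin(71°-33°)]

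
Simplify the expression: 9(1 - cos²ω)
9(1 - cos²ω) = 9(sin²ω) (using Pythagorean identity)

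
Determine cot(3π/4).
cot(3π/4) = -1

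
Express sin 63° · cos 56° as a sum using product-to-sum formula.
sin 63° cos 56° = (1/2)[sin(63°+56°) + sin(63°-56°)]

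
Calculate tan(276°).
tan(276°) = -9.514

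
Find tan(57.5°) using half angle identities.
tan(57.5°) = sin 115° / (1 + cos 115°) = 1.57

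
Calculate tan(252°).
tan(252°) = 3.078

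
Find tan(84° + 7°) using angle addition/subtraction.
tan(84° + 7°) = (tan 84° + tan 7°)/(1 - tan 84° tan 7°) = -57.29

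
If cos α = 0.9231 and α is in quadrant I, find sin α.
sin α = 0.3846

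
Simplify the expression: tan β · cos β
tan β · cos β = sin β (using Quotient identity)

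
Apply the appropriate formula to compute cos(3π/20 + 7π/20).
cos(3π/20 + 7π/20) = cos 3π/20 cos 7π/20 - sin 3π/20 sin 7π/20 = 0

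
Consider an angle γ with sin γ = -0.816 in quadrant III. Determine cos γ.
cos γ = ±√(1 - sin²γ) = -0.5781 (negative in QIII)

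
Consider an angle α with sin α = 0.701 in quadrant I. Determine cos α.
cos α = √(1 - sin²α) = 0.7132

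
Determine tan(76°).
tan(76°) = 4.011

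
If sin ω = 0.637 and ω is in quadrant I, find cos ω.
cos ω = 0.7709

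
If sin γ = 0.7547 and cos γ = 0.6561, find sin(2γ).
sin(2γ) = 2 sin γ cos γ = 0.9903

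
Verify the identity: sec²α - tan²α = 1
LHS = 1/cos²α - sin²α/cos²α = (1 - sin²α)/cos²α = cos²α/cos²α = 1 = RHS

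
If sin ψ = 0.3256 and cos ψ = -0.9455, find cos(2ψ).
cos(2ψ) = cos²ψ - sin²ψ = 0.788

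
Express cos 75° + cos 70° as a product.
cos 75° + cos 70° = 2 cos(72.5°) cos(2.5°)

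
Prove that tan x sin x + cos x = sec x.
LHS = sin²x/cos x + cos x = (sin²x + cos²x)/cos x = 1/cos x = sec x = RHS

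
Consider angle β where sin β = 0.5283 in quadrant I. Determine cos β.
cos β = √(1 - sin²β) = 0.8491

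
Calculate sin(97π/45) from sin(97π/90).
sin(97π/45) = 2 sin 97π/90 cos 97π/90 = 0.4695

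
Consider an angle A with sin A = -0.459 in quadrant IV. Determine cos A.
cos A = √(1 - sin²A) = 0.8884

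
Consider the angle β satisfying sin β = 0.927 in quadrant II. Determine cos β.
cos β = ±√(1 - sin²β) = -0.3751 (negative in QII)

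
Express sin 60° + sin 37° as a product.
sin 60° + sin 37° = 2 sin(48.5°) cos(11.5°)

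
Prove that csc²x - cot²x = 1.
LHS = 1/sin²x - cos²x/sin²x = (1 - cos²x)/sin²x = sin²x/sin²x = 1 = RHS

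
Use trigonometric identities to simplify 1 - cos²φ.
1 - cos²φ = sin²φ (using Pythagorean identity)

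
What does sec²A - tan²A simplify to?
sec²A - tan²A = 1 (using Pythagorean identity)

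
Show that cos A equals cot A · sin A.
RHS = (cos A/sin A) · sin A = cos A = LHS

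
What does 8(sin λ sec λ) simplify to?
8(sin λ sec λ) = 8(tan λ) (using Reciprocal + quotient)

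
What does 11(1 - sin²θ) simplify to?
11(1 - sin²θ) = 11(cos²θ) (using Pythagorean identity)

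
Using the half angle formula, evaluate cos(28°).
cos(28°) = √((1 + cos 56°)/2) = 0.8829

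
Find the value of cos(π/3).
cos(π/3) = 1/2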